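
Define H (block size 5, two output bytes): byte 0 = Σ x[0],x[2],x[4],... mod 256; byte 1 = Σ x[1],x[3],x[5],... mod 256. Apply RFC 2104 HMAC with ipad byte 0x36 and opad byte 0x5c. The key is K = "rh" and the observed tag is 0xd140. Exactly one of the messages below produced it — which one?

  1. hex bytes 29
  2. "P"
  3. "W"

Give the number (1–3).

3

Key "rh" = 72 68 is 2 bytes ≤ B = 5; zero-pad to 5 bytes: K' = 72 68 00 00 00.
K' ⊕ ipad = 44 5e 36 36 36; K' ⊕ opad = 2e 34 5c 5c 5c.
m1: inner = H(44 5e 36 36 36 29) = b0 bd; tag = H(2e 34 5c 5c 5c b0 bd) = a340
m2: inner = H(44 5e 36 36 36 50) = b0 e4; tag = H(2e 34 5c 5c 5c b0 e4) = ca40
m3: inner = H(44 5e 36 36 36 57) = b0 eb; tag = H(2e 34 5c 5c 5c b0 eb) = d140 ← matches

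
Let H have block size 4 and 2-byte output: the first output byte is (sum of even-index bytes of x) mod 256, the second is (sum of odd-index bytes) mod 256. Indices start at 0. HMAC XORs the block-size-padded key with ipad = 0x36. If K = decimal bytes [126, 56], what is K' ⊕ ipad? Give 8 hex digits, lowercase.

480e3636

Key decimal bytes [126, 56] = 7e 38 is 2 bytes ≤ B = 4; zero-pad to 4 bytes: K' = 7e 38 00 00.
XOR each byte with 0x36: 7e⊕36=48, 38⊕36=0e, 00⊕36=36, 00⊕36=36.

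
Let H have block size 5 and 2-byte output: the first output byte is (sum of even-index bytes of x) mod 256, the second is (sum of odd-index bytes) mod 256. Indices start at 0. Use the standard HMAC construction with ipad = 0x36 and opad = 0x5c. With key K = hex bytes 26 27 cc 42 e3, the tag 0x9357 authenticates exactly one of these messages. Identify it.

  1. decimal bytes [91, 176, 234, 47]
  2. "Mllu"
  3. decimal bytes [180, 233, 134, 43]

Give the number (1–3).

1

Key hex bytes 26 27 cc 42 e3 is exactly B = 5 bytes: K' = 26 27 cc 42 e3.
K' ⊕ ipad = 10 11 fa 74 d5; K' ⊕ opad = 7a 7b 90 1e bf.
m1: inner = H(10 11 fa 74 d5 5b b0 ea 2f) = be ca; tag = H(7a 7b 90 1e bf be ca) = 9357 ← matches
m2: inner = H(10 11 fa 74 d5 4d 6c 6c 75) = c0 3e; tag = H(7a 7b 90 1e bf c0 3e) = 0759
m3: inner = H(10 11 fa 74 d5 b4 e9 86 2b) = f3 bf; tag = H(7a 7b 90 1e bf f3 bf) = 888c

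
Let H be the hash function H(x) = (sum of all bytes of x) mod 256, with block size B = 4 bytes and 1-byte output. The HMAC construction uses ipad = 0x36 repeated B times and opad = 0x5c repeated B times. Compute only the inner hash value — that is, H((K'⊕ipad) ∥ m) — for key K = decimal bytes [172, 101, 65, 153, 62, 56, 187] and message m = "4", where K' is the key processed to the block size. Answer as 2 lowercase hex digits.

00

Key decimal bytes [172, 101, 65, 153, 62, 56, 187] = ac 65 41 99 3e 38 bb is 7 bytes > B = 4, so hash it first: H(key) = 1c, then zero-pad to 4 bytes: K' = 1c 00 00 00.
K' ⊕ ipad = 2a 36 36 36.
Inner input = 2a 36 36 36 ∥ 34.
Inner hash: sum = 42+54+54+54+52 = 256; mod 256 = 0 → 00.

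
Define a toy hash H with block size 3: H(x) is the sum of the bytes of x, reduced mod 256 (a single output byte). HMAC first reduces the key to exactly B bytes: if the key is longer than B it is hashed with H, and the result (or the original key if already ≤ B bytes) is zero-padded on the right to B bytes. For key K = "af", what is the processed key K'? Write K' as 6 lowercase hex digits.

Key "af" = 61 66 is 2 bytes ≤ B = 3; zero-pad to 3 bytes: K' = 61 66 00.

616600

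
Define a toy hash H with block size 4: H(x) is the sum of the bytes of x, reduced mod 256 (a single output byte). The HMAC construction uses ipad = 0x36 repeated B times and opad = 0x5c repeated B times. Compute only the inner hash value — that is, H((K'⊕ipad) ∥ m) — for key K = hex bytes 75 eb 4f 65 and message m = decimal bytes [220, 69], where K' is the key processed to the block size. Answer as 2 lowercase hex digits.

0d

Key hex bytes 75 eb 4f 65 is exactly B = 4 bytes: K' = 75 eb 4f 65.
K' ⊕ ipad = 43 dd 79 53.
Inner input = 43 dd 79 53 ∥ dc 45.
Inner hash: sum = 67+221+121+83+220+69 = 781; mod 256 = 13 → 0d.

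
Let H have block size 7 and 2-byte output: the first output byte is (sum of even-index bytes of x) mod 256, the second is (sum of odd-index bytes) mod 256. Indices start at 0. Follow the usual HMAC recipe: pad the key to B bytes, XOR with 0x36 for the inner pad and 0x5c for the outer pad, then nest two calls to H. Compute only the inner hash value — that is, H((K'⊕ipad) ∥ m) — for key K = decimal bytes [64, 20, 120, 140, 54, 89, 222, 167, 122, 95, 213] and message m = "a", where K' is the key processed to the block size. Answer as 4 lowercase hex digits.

cf96

Key decimal bytes [64, 20, 120, 140, 54, 89, 222, 167, 122, 95, 213] = 40 14 78 8c 36 59 de a7 7a 5f d5 is 11 bytes > B = 7, so hash it first: H(key) = 1b ff, then zero-pad to 7 bytes: K' = 1b ff 00 00 00 00 00.
K' ⊕ ipad = 2d c9 36 36 36 36 36.
Inner input = 2d c9 36 36 36 36 36 ∥ 61.
Inner hash: even-index sum = 207 mod 256 = 207; odd-index sum = 406 mod 256 = 150 → cf 96.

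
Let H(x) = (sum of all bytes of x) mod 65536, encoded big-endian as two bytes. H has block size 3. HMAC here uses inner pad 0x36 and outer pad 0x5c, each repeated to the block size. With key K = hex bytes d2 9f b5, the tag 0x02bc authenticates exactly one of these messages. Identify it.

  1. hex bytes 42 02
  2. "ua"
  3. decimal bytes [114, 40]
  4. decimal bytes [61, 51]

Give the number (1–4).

Key hex bytes d2 9f b5 is exactly B = 3 bytes: K' = d2 9f b5.
K' ⊕ ipad = e4 a9 83; K' ⊕ opad = 8e c3 e9.
m1: inner = H(e4 a9 83 42 02) = 02 54; tag = H(8e c3 e9 02 54) = 0290
m2: inner = H(e4 a9 83 75 61) = 02 e6; tag = H(8e c3 e9 02 e6) = 0322
m3: inner = H(e4 a9 83 72 28) = 02 aa; tag = H(8e c3 e9 02 aa) = 02e6
m4: inner = H(e4 a9 83 3d 33) = 02 80; tag = H(8e c3 e9 02 80) = 02bc ← matches

4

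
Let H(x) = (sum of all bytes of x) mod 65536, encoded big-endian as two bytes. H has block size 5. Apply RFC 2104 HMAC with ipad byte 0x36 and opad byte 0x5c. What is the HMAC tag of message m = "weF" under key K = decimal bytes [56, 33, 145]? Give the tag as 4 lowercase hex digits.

02c2

Key decimal bytes [56, 33, 145] = 38 21 91 is 3 bytes ≤ B = 5; zero-pad to 5 bytes: K' = 38 21 91 00 00.
K' ⊕ ipad = 0e 17 a7 36 36.  K' ⊕ opad = 64 7d cd 5c 5c.
Inner input = (K'⊕ipad) ∥ m = 0e 17 a7 36 36 ∥ 77 65 46.
Inner hash: sum = 14+23+167+54+54+119+101+70 = 602 → 02 5a.
Outer input = (K'⊕opad) ∥ inner = 64 7d cd 5c 5c ∥ 02 5a.
Outer hash (tag): sum = 100+125+205+92+92+2+90 = 706 → 02 c2.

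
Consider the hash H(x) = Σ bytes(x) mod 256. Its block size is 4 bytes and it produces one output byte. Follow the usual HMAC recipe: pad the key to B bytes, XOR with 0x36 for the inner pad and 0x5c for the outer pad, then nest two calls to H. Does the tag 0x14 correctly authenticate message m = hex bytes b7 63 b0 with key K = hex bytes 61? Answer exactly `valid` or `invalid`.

Key hex bytes 61 is 1 byte ≤ B = 4; zero-pad to 4 bytes: K' = 61 00 00 00.
K' ⊕ ipad = 57 36 36 36; K' ⊕ opad = 3d 5c 5c 5c.
Inner hash: sum = 87+54+54+54+183+99+176 = 707; mod 256 = 195 → c3.
Outer hash (recomputed tag): sum = 61+92+92+92+195 = 532; mod 256 = 20 → 14.
Recomputed tag = 14; claimed = 14 → match.

valid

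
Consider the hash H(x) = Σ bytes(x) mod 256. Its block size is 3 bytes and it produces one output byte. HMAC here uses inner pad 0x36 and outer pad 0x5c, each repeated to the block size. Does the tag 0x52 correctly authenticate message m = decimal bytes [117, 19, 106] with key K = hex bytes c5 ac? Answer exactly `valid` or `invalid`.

Key hex bytes c5 ac is 2 bytes ≤ B = 3; zero-pad to 3 bytes: K' = c5 ac 00.
K' ⊕ ipad = f3 9a 36; K' ⊕ opad = 99 f0 5c.
Inner hash: sum = 243+154+54+117+19+106 = 693; mod 256 = 181 → b5.
Outer hash (recomputed tag): sum = 153+240+92+181 = 666; mod 256 = 154 → 9a.
Recomputed tag = 9a; claimed = 52 → mismatch.

invalid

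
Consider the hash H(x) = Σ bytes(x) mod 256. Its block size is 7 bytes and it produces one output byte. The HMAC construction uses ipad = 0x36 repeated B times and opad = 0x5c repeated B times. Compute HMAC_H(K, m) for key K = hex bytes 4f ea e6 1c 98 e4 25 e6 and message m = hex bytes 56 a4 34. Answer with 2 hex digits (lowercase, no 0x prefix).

Key hex bytes 4f ea e6 1c 98 e4 25 e6 is 8 bytes > B = 7, so hash it first: H(key) = c2, then zero-pad to 7 bytes: K' = c2 00 00 00 00 00 00.
K' ⊕ ipad = f4 36 36 36 36 36 36.  K' ⊕ opad = 9e 5c 5c 5c 5c 5c 5c.
Inner input = (K'⊕ipad) ∥ m = f4 36 36 36 36 36 36 ∥ 56 a4 34.
Inner hash: sum = 244+54+54+54+54+54+54+86+164+52 = 870; mod 256 = 102 → 66.
Outer input = (K'⊕opad) ∥ inner = 9e 5c 5c 5c 5c 5c 5c ∥ 66.
Outer hash (tag): sum = 158+92+92+92+92+92+92+102 = 812; mod 256 = 44 → 2c.

2c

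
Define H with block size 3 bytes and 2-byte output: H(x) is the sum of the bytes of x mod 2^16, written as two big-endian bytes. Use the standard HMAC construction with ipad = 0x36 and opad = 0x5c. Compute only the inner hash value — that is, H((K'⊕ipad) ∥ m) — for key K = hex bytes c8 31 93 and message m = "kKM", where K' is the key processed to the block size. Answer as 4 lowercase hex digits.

Key hex bytes c8 31 93 is exactly B = 3 bytes: K' = c8 31 93.
K' ⊕ ipad = fe 07 a5.
Inner input = fe 07 a5 ∥ 6b 4b 4d.
Inner hash: sum = 254+7+165+107+75+77 = 685 → 02 ad.

02ad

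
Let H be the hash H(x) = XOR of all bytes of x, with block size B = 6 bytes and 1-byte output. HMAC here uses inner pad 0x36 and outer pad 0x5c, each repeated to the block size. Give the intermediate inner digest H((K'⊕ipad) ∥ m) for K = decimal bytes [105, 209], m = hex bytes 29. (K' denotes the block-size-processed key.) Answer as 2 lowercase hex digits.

91

Key decimal bytes [105, 209] = 69 d1 is 2 bytes ≤ B = 6; zero-pad to 6 bytes: K' = 69 d1 00 00 00 00.
K' ⊕ ipad = 5f e7 36 36 36 36.
Inner input = 5f e7 36 36 36 36 ∥ 29.
Inner hash: XOR 5f⊕e7⊕36⊕36⊕36⊕36⊕29 = 91.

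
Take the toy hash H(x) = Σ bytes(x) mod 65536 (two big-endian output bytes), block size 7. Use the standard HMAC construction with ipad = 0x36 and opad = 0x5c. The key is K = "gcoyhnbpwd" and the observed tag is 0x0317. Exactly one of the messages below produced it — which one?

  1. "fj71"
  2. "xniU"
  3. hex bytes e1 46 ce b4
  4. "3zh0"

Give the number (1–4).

4

Key "gcoyhnbpwd" = 67 63 6f 79 68 6e 62 70 77 64 is 10 bytes > B = 7, so hash it first: H(key) = 04 35, then zero-pad to 7 bytes: K' = 04 35 00 00 00 00 00.
K' ⊕ ipad = 32 03 36 36 36 36 36; K' ⊕ opad = 58 69 5c 5c 5c 5c 5c.
m1: inner = H(32 03 36 36 36 36 36 66 6a 37 31) = 02 7b; tag = H(58 69 5c 5c 5c 5c 5c 02 7b) = 030a
m2: inner = H(32 03 36 36 36 36 36 78 6e 69 55) = 02 e7; tag = H(58 69 5c 5c 5c 5c 5c 02 e7) = 0376
m3: inner = H(32 03 36 36 36 36 36 e1 46 ce b4) = 03 ec; tag = H(58 69 5c 5c 5c 5c 5c 03 ec) = 037c
m4: inner = H(32 03 36 36 36 36 36 33 7a 68 30) = 02 88; tag = H(58 69 5c 5c 5c 5c 5c 02 88) = 0317 ← matches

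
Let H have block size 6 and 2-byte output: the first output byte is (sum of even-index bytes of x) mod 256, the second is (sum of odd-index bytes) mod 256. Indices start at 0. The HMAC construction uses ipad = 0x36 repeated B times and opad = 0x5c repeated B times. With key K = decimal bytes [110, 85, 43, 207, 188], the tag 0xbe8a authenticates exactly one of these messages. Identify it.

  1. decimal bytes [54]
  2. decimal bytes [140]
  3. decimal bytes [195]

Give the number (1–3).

Key decimal bytes [110, 85, 43, 207, 188] = 6e 55 2b cf bc is 5 bytes ≤ B = 6; zero-pad to 6 bytes: K' = 6e 55 2b cf bc 00.
K' ⊕ ipad = 58 63 1d f9 8a 36; K' ⊕ opad = 32 09 77 93 e0 5c.
m1: inner = H(58 63 1d f9 8a 36 36) = 35 92; tag = H(32 09 77 93 e0 5c 35 92) = be8a ← matches
m2: inner = H(58 63 1d f9 8a 36 8c) = 8b 92; tag = H(32 09 77 93 e0 5c 8b 92) = 148a
m3: inner = H(58 63 1d f9 8a 36 c3) = c2 92; tag = H(32 09 77 93 e0 5c c2 92) = 4b8a

1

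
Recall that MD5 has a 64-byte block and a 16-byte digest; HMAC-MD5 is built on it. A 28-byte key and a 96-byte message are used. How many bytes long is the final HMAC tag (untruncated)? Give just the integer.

The tag is one MD5 digest: 16 bytes.

16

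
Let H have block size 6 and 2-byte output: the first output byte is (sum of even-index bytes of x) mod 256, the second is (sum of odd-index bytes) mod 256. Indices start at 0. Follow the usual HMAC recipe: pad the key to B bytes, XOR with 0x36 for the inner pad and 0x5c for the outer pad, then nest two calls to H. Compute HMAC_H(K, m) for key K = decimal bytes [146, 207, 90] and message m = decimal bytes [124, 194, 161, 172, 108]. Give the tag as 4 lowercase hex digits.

ff1e

Key decimal bytes [146, 207, 90] = 92 cf 5a is 3 bytes ≤ B = 6; zero-pad to 6 bytes: K' = 92 cf 5a 00 00 00.
K' ⊕ ipad = a4 f9 6c 36 36 36.  K' ⊕ opad = ce 93 06 5c 5c 5c.
Inner input = (K'⊕ipad) ∥ m = a4 f9 6c 36 36 36 ∥ 7c c2 a1 ac 6c.
Inner hash: even-index sum = 719 mod 256 = 207; odd-index sum = 723 mod 256 = 211 → cf d3.
Outer input = (K'⊕opad) ∥ inner = ce 93 06 5c 5c 5c ∥ cf d3.
Outer hash (tag): even-index sum = 511 mod 256 = 255; odd-index sum = 542 mod 256 = 30 → ff 1e.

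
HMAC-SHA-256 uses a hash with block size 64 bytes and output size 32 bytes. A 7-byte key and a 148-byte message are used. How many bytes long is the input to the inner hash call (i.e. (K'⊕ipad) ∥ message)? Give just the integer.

Key is 7 ≤ 64 bytes, zero-padded: |K'| = 64.
Inner input = (K'⊕ipad) ∥ m → 64 + 148 = 212 bytes.

212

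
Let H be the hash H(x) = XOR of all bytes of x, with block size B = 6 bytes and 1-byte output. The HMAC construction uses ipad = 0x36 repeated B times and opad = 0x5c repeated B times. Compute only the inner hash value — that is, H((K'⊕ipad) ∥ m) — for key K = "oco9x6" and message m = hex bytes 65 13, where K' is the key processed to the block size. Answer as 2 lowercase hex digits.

62

Key "oco9x6" = 6f 63 6f 39 78 36 is exactly B = 6 bytes: K' = 6f 63 6f 39 78 36.
K' ⊕ ipad = 59 55 59 0f 4e 00.
Inner input = 59 55 59 0f 4e 00 ∥ 65 13.
Inner hash: XOR 59⊕55⊕59⊕0f⊕4e⊕00⊕65⊕13 = 62.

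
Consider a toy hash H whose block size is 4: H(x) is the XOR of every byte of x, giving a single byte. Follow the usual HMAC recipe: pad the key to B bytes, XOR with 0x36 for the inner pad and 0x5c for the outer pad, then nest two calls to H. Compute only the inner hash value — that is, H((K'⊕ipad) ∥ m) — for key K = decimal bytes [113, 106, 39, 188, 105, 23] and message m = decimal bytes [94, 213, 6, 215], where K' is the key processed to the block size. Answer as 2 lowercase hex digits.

Key decimal bytes [113, 106, 39, 188, 105, 23] = 71 6a 27 bc 69 17 is 6 bytes > B = 4, so hash it first: H(key) = fe, then zero-pad to 4 bytes: K' = fe 00 00 00.
K' ⊕ ipad = c8 36 36 36.
Inner input = c8 36 36 36 ∥ 5e d5 06 d7.
Inner hash: XOR c8⊕36⊕36⊕36⊕5e⊕d5⊕06⊕d7 = a4.

a4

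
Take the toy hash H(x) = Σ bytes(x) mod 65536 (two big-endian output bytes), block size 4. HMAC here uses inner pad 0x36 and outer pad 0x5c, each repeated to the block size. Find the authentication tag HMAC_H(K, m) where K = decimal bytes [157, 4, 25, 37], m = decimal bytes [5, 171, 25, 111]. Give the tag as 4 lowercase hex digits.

0230

Key decimal bytes [157, 4, 25, 37] = 9d 04 19 25 is exactly B = 4 bytes: K' = 9d 04 19 25.
K' ⊕ ipad = ab 32 2f 13.  K' ⊕ opad = c1 58 45 79.
Inner input = (K'⊕ipad) ∥ m = ab 32 2f 13 ∥ 05 ab 19 6f.
Inner hash: sum = 171+50+47+19+5+171+25+111 = 599 → 02 57.
Outer input = (K'⊕opad) ∥ inner = c1 58 45 79 ∥ 02 57.
Outer hash (tag): sum = 193+88+69+121+2+87 = 560 → 02 30.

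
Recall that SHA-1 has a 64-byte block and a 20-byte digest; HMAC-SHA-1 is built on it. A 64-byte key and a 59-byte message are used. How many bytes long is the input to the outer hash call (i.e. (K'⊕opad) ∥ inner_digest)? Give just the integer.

Key is 64 ≤ 64 bytes, zero-padded: |K'| = 64.
Outer input = (K'⊕opad) ∥ H(inner) → 64 + 20 = 84 bytes.

84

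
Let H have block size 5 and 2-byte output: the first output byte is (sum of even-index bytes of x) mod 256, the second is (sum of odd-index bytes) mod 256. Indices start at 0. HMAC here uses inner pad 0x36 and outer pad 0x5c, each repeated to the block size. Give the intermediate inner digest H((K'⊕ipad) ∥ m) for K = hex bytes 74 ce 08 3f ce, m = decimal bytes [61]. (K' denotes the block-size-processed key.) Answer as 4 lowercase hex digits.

783e

Key hex bytes 74 ce 08 3f ce is exactly B = 5 bytes: K' = 74 ce 08 3f ce.
K' ⊕ ipad = 42 f8 3e 09 f8.
Inner input = 42 f8 3e 09 f8 ∥ 3d.
Inner hash: even-index sum = 376 mod 256 = 120; odd-index sum = 318 mod 256 = 62 → 78 3e.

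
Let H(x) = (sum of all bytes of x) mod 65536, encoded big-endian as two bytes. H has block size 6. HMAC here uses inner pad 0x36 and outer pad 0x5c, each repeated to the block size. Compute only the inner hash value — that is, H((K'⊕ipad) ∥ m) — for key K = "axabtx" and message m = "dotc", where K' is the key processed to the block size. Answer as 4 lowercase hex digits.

038a

Key "axabtx" = 61 78 61 62 74 78 is exactly B = 6 bytes: K' = 61 78 61 62 74 78.
K' ⊕ ipad = 57 4e 57 54 42 4e.
Inner input = 57 4e 57 54 42 4e ∥ 64 6f 74 63.
Inner hash: sum = 87+78+87+84+66+78+100+111+116+99 = 906 → 03 8a.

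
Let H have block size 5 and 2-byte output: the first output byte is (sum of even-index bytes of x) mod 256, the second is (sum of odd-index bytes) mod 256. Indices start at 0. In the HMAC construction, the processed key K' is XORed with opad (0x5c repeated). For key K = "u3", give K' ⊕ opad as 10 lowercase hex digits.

Key "u3" = 75 33 is 2 bytes ≤ B = 5; zero-pad to 5 bytes: K' = 75 33 00 00 00.
XOR each byte with 0x5c: 75⊕5c=29, 33⊕5c=6f, 00⊕5c=5c, 00⊕5c=5c, 00⊕5c=5c.

296f5c5c5c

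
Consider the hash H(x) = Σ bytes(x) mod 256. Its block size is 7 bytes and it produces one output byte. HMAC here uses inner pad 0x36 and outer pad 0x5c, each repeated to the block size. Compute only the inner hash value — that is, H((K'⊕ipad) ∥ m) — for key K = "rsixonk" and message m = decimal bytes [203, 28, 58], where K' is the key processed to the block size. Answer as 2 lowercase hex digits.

Key "rsixonk" = 72 73 69 78 6f 6e 6b is exactly B = 7 bytes: K' = 72 73 69 78 6f 6e 6b.
K' ⊕ ipad = 44 45 5f 4e 59 58 5d.
Inner input = 44 45 5f 4e 59 58 5d ∥ cb 1c 3a.
Inner hash: sum = 68+69+95+78+89+88+93+203+28+58 = 869; mod 256 = 101 → 65.

65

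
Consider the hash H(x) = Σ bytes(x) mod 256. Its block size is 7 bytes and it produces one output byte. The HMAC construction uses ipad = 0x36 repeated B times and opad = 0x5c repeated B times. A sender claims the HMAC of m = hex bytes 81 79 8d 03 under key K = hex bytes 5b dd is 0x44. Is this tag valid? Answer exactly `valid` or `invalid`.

Key hex bytes 5b dd is 2 bytes ≤ B = 7; zero-pad to 7 bytes: K' = 5b dd 00 00 00 00 00.
K' ⊕ ipad = 6d eb 36 36 36 36 36; K' ⊕ opad = 07 81 5c 5c 5c 5c 5c.
Inner hash: sum = 109+235+54+54+54+54+54+129+121+141+3 = 1008; mod 256 = 240 → f0.
Outer hash (recomputed tag): sum = 7+129+92+92+92+92+92+240 = 836; mod 256 = 68 → 44.
Recomputed tag = 44; claimed = 44 → match.

valid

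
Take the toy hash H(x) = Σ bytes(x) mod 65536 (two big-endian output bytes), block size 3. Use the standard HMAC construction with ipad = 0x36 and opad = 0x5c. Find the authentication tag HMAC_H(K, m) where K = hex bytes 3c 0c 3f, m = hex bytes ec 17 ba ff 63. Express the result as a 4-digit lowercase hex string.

0182

Key hex bytes 3c 0c 3f is exactly B = 3 bytes: K' = 3c 0c 3f.
K' ⊕ ipad = 0a 3a 09.  K' ⊕ opad = 60 50 63.
Inner input = (K'⊕ipad) ∥ m = 0a 3a 09 ∥ ec 17 ba ff 63.
Inner hash: sum = 10+58+9+236+23+186+255+99 = 876 → 03 6c.
Outer input = (K'⊕opad) ∥ inner = 60 50 63 ∥ 03 6c.
Outer hash (tag): sum = 96+80+99+3+108 = 386 → 01 82.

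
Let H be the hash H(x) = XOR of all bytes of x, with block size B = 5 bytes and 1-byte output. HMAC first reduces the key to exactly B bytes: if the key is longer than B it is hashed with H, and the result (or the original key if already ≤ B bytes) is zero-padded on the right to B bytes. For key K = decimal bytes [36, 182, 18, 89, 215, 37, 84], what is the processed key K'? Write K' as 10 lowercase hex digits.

7f00000000

|K| = 7 > B = 5, so first hash the key.
H(K): XOR 24⊕b6⊕12⊕59⊕d7⊕25⊕54 = 7f.
Zero-pad H(K) = 7f to 5 bytes: K' = 7f 00 00 00 00.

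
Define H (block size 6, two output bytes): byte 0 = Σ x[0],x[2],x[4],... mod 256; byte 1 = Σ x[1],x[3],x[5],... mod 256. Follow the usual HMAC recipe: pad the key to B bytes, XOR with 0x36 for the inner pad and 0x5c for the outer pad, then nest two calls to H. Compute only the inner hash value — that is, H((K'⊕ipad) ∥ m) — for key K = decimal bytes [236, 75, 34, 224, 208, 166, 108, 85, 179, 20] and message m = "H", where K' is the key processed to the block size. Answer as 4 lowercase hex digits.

Key decimal bytes [236, 75, 34, 224, 208, 166, 108, 85, 179, 20] = ec 4b 22 e0 d0 a6 6c 55 b3 14 is 10 bytes > B = 6, so hash it first: H(key) = fd 3a, then zero-pad to 6 bytes: K' = fd 3a 00 00 00 00.
K' ⊕ ipad = cb 0c 36 36 36 36.
Inner input = cb 0c 36 36 36 36 ∥ 48.
Inner hash: even-index sum = 383 mod 256 = 127; odd-index sum = 120 mod 256 = 120 → 7f 78.

7f78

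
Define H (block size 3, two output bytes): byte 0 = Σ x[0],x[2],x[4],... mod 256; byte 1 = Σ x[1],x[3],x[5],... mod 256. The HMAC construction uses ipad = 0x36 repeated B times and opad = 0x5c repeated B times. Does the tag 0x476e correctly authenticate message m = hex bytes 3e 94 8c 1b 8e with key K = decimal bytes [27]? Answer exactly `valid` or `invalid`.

invalid

Key decimal bytes [27] = 1b is 1 byte ≤ B = 3; zero-pad to 3 bytes: K' = 1b 00 00.
K' ⊕ ipad = 2d 36 36; K' ⊕ opad = 47 5c 5c.
Inner hash: even-index sum = 274 mod 256 = 18; odd-index sum = 398 mod 256 = 142 → 12 8e.
Outer hash (recomputed tag): even-index sum = 305 mod 256 = 49; odd-index sum = 110 mod 256 = 110 → 31 6e.
Recomputed tag = 316e; claimed = 476e → mismatch.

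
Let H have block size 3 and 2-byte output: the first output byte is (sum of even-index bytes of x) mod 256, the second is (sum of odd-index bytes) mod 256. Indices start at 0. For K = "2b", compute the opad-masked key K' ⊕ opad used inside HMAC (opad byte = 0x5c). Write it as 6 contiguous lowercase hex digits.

6e3e5c

Key "2b" = 32 62 is 2 bytes ≤ B = 3; zero-pad to 3 bytes: K' = 32 62 00.
XOR each byte with 0x5c: 32⊕5c=6e, 62⊕5c=3e, 00⊕5c=5c.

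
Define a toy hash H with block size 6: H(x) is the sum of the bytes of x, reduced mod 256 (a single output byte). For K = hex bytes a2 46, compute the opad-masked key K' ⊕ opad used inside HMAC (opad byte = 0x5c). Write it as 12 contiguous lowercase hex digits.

fe1a5c5c5c5c

Key hex bytes a2 46 is 2 bytes ≤ B = 6; zero-pad to 6 bytes: K' = a2 46 00 00 00 00.
XOR each byte with 0x5c: a2⊕5c=fe, 46⊕5c=1a, 00⊕5c=5c, 00⊕5c=5c, 00⊕5c=5c, 00⊕5c=5c.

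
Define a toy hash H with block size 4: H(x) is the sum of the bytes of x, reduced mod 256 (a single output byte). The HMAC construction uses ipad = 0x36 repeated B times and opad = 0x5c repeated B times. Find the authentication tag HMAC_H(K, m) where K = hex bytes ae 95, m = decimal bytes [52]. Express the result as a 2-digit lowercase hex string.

4e

Key hex bytes ae 95 is 2 bytes ≤ B = 4; zero-pad to 4 bytes: K' = ae 95 00 00.
K' ⊕ ipad = 98 a3 36 36.  K' ⊕ opad = f2 c9 5c 5c.
Inner input = (K'⊕ipad) ∥ m = 98 a3 36 36 ∥ 34.
Inner hash: sum = 152+163+54+54+52 = 475; mod 256 = 219 → db.
Outer input = (K'⊕opad) ∥ inner = f2 c9 5c 5c ∥ db.
Outer hash (tag): sum = 242+201+92+92+219 = 846; mod 256 = 78 → 4e.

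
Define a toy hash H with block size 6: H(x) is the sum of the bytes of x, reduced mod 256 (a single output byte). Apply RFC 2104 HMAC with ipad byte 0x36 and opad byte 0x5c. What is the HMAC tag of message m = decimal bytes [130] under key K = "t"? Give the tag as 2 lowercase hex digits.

Key "t" = 74 is 1 byte ≤ B = 6; zero-pad to 6 bytes: K' = 74 00 00 00 00 00.
K' ⊕ ipad = 42 36 36 36 36 36.  K' ⊕ opad = 28 5c 5c 5c 5c 5c.
Inner input = (K'⊕ipad) ∥ m = 42 36 36 36 36 36 ∥ 82.
Inner hash: sum = 66+54+54+54+54+54+130 = 466; mod 256 = 210 → d2.
Outer input = (K'⊕opad) ∥ inner = 28 5c 5c 5c 5c 5c ∥ d2.
Outer hash (tag): sum = 40+92+92+92+92+92+210 = 710; mod 256 = 198 → c6.

c6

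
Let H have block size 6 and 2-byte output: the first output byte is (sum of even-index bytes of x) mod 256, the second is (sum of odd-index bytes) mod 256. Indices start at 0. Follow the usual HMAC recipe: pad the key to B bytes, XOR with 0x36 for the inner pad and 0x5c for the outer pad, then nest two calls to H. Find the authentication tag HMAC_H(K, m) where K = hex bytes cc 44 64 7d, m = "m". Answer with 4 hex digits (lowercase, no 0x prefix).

Key hex bytes cc 44 64 7d is 4 bytes ≤ B = 6; zero-pad to 6 bytes: K' = cc 44 64 7d 00 00.
K' ⊕ ipad = fa 72 52 4b 36 36.  K' ⊕ opad = 90 18 38 21 5c 5c.
Inner input = (K'⊕ipad) ∥ m = fa 72 52 4b 36 36 ∥ 6d.
Inner hash: even-index sum = 495 mod 256 = 239; odd-index sum = 243 mod 256 = 243 → ef f3.
Outer input = (K'⊕opad) ∥ inner = 90 18 38 21 5c 5c ∥ ef f3.
Outer hash (tag): even-index sum = 531 mod 256 = 19; odd-index sum = 392 mod 256 = 136 → 13 88.

1388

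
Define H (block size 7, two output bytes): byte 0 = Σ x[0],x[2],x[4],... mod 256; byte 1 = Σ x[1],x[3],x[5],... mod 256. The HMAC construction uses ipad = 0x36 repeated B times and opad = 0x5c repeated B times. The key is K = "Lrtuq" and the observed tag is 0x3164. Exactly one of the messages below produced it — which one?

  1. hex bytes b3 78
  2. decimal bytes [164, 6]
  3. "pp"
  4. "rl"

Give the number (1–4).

1

Key "Lrtuq" = 4c 72 74 75 71 is 5 bytes ≤ B = 7; zero-pad to 7 bytes: K' = 4c 72 74 75 71 00 00.
K' ⊕ ipad = 7a 44 42 43 47 36 36; K' ⊕ opad = 10 2e 28 29 2d 5c 5c.
m1: inner = H(7a 44 42 43 47 36 36 b3 78) = b1 70; tag = H(10 2e 28 29 2d 5c 5c b1 70) = 3164 ← matches
m2: inner = H(7a 44 42 43 47 36 36 a4 06) = 3f 61; tag = H(10 2e 28 29 2d 5c 5c 3f 61) = 22f2
m3: inner = H(7a 44 42 43 47 36 36 70 70) = a9 2d; tag = H(10 2e 28 29 2d 5c 5c a9 2d) = ee5c
m4: inner = H(7a 44 42 43 47 36 36 72 6c) = a5 2f; tag = H(10 2e 28 29 2d 5c 5c a5 2f) = f058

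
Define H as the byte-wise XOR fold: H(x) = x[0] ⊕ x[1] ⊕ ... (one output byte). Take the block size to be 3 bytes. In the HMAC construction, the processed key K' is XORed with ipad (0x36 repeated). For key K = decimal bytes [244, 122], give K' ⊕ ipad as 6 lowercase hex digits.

c24c36

Key decimal bytes [244, 122] = f4 7a is 2 bytes ≤ B = 3; zero-pad to 3 bytes: K' = f4 7a 00.
XOR each byte with 0x36: f4⊕36=c2, 7a⊕36=4c, 00⊕36=36.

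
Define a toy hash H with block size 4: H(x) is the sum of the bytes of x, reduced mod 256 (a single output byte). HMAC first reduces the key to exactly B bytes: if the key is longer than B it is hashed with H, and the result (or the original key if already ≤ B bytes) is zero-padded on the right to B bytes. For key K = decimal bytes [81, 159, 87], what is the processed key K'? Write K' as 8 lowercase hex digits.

Key decimal bytes [81, 159, 87] = 51 9f 57 is 3 bytes ≤ B = 4; zero-pad to 4 bytes: K' = 51 9f 57 00.

519f5700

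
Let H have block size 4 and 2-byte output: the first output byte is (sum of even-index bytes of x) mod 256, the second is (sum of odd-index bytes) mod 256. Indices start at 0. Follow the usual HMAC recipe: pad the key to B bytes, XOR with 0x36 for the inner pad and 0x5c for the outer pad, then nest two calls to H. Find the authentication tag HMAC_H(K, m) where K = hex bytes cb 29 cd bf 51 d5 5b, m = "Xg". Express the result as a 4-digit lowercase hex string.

7465

Key hex bytes cb 29 cd bf 51 d5 5b is 7 bytes > B = 4, so hash it first: H(key) = 44 bd, then zero-pad to 4 bytes: K' = 44 bd 00 00.
K' ⊕ ipad = 72 8b 36 36.  K' ⊕ opad = 18 e1 5c 5c.
Inner input = (K'⊕ipad) ∥ m = 72 8b 36 36 ∥ 58 67.
Inner hash: even-index sum = 256 mod 256 = 0; odd-index sum = 296 mod 256 = 40 → 00 28.
Outer input = (K'⊕opad) ∥ inner = 18 e1 5c 5c ∥ 00 28.
Outer hash (tag): even-index sum = 116 mod 256 = 116; odd-index sum = 357 mod 256 = 101 → 74 65.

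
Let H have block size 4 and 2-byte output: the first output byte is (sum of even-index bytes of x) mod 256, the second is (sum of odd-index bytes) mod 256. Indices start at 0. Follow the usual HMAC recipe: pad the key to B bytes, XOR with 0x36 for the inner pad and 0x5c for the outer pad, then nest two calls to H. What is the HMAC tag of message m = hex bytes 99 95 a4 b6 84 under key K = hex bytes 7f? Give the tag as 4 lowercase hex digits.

bf6f

Key hex bytes 7f is 1 byte ≤ B = 4; zero-pad to 4 bytes: K' = 7f 00 00 00.
K' ⊕ ipad = 49 36 36 36.  K' ⊕ opad = 23 5c 5c 5c.
Inner input = (K'⊕ipad) ∥ m = 49 36 36 36 ∥ 99 95 a4 b6 84.
Inner hash: even-index sum = 576 mod 256 = 64; odd-index sum = 439 mod 256 = 183 → 40 b7.
Outer input = (K'⊕opad) ∥ inner = 23 5c 5c 5c ∥ 40 b7.
Outer hash (tag): even-index sum = 191 mod 256 = 191; odd-index sum = 367 mod 256 = 111 → bf 6f.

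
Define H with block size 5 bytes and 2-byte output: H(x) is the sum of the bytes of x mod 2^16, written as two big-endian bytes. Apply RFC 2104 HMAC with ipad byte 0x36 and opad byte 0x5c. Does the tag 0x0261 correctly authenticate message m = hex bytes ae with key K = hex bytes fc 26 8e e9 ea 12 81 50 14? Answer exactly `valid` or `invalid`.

Key hex bytes fc 26 8e e9 ea 12 81 50 14 is 9 bytes > B = 5, so hash it first: H(key) = 04 7a, then zero-pad to 5 bytes: K' = 04 7a 00 00 00.
K' ⊕ ipad = 32 4c 36 36 36; K' ⊕ opad = 58 26 5c 5c 5c.
Inner hash: sum = 50+76+54+54+54+174 = 462 → 01 ce.
Outer hash (recomputed tag): sum = 88+38+92+92+92+1+206 = 609 → 02 61.
Recomputed tag = 0261; claimed = 0261 → match.

valid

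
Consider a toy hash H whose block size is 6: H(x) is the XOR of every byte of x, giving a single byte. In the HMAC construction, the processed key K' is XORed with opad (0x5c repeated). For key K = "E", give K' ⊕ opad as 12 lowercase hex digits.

Key "E" = 45 is 1 byte ≤ B = 6; zero-pad to 6 bytes: K' = 45 00 00 00 00 00.
XOR each byte with 0x5c: 45⊕5c=19, 00⊕5c=5c, 00⊕5c=5c, 00⊕5c=5c, 00⊕5c=5c, 00⊕5c=5c.

195c5c5c5c5c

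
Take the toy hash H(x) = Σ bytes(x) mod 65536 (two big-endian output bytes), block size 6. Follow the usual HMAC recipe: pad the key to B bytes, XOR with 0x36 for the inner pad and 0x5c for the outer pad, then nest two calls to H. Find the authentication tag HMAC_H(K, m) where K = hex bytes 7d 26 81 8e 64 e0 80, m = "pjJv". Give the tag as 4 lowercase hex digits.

Key hex bytes 7d 26 81 8e 64 e0 80 is 7 bytes > B = 6, so hash it first: H(key) = 03 76, then zero-pad to 6 bytes: K' = 03 76 00 00 00 00.
K' ⊕ ipad = 35 40 36 36 36 36.  K' ⊕ opad = 5f 2a 5c 5c 5c 5c.
Inner input = (K'⊕ipad) ∥ m = 35 40 36 36 36 36 ∥ 70 6a 4a 76.
Inner hash: sum = 53+64+54+54+54+54+112+106+74+118 = 743 → 02 e7.
Outer input = (K'⊕opad) ∥ inner = 5f 2a 5c 5c 5c 5c ∥ 02 e7.
Outer hash (tag): sum = 95+42+92+92+92+92+2+231 = 738 → 02 e2.

02e2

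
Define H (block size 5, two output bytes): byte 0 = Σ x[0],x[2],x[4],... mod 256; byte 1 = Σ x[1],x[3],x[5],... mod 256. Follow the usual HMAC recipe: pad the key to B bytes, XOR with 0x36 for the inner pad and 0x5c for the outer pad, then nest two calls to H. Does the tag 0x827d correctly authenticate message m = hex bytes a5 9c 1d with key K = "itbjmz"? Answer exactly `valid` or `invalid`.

invalid

Key "itbjmz" = 69 74 62 6a 6d 7a is 6 bytes > B = 5, so hash it first: H(key) = 38 58, then zero-pad to 5 bytes: K' = 38 58 00 00 00.
K' ⊕ ipad = 0e 6e 36 36 36; K' ⊕ opad = 64 04 5c 5c 5c.
Inner hash: even-index sum = 278 mod 256 = 22; odd-index sum = 358 mod 256 = 102 → 16 66.
Outer hash (recomputed tag): even-index sum = 386 mod 256 = 130; odd-index sum = 118 mod 256 = 118 → 82 76.
Recomputed tag = 8276; claimed = 827d → mismatch.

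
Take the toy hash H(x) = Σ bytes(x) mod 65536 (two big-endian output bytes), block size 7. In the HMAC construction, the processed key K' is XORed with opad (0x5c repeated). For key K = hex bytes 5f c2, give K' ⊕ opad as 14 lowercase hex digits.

039e5c5c5c5c5c

Key hex bytes 5f c2 is 2 bytes ≤ B = 7; zero-pad to 7 bytes: K' = 5f c2 00 00 00 00 00.
XOR each byte with 0x5c: 5f⊕5c=03, c2⊕5c=9e, 00⊕5c=5c, 00⊕5c=5c, 00⊕5c=5c, 00⊕5c=5c, 00⊕5c=5c.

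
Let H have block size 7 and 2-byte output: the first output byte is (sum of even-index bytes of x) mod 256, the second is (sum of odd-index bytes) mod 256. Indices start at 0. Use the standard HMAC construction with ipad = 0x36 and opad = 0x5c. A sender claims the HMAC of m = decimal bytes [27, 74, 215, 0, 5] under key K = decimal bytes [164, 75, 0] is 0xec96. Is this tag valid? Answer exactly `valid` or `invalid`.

invalid

Key decimal bytes [164, 75, 0] = a4 4b 00 is 3 bytes ≤ B = 7; zero-pad to 7 bytes: K' = a4 4b 00 00 00 00 00.
K' ⊕ ipad = 92 7d 36 36 36 36 36; K' ⊕ opad = f8 17 5c 5c 5c 5c 5c.
Inner hash: even-index sum = 382 mod 256 = 126; odd-index sum = 480 mod 256 = 224 → 7e e0.
Outer hash (recomputed tag): even-index sum = 748 mod 256 = 236; odd-index sum = 333 mod 256 = 77 → ec 4d.
Recomputed tag = ec4d; claimed = ec96 → mismatch.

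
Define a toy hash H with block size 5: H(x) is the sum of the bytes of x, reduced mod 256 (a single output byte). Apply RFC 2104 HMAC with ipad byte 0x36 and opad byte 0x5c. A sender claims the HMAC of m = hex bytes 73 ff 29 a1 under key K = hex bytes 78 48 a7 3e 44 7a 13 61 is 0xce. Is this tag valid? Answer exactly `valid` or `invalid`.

Key hex bytes 78 48 a7 3e 44 7a 13 61 is 8 bytes > B = 5, so hash it first: H(key) = d7, then zero-pad to 5 bytes: K' = d7 00 00 00 00.
K' ⊕ ipad = e1 36 36 36 36; K' ⊕ opad = 8b 5c 5c 5c 5c.
Inner hash: sum = 225+54+54+54+54+115+255+41+161 = 1013; mod 256 = 245 → f5.
Outer hash (recomputed tag): sum = 139+92+92+92+92+245 = 752; mod 256 = 240 → f0.
Recomputed tag = f0; claimed = ce → mismatch.

invalid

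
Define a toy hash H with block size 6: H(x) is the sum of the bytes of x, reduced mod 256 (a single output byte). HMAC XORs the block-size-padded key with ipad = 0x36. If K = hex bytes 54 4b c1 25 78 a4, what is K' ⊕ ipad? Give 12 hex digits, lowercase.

627df7134e92

Key hex bytes 54 4b c1 25 78 a4 is exactly B = 6 bytes: K' = 54 4b c1 25 78 a4.
XOR each byte with 0x36: 54⊕36=62, 4b⊕36=7d, c1⊕36=f7, 25⊕36=13, 78⊕36=4e, a4⊕36=92.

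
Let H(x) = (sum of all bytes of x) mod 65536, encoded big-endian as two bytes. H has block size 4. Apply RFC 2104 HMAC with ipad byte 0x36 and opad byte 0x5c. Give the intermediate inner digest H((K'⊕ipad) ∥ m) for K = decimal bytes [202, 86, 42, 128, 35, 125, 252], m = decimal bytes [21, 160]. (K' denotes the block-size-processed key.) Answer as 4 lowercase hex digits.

01a6

Key decimal bytes [202, 86, 42, 128, 35, 125, 252] = ca 56 2a 80 23 7d fc is 7 bytes > B = 4, so hash it first: H(key) = 03 66, then zero-pad to 4 bytes: K' = 03 66 00 00.
K' ⊕ ipad = 35 50 36 36.
Inner input = 35 50 36 36 ∥ 15 a0.
Inner hash: sum = 53+80+54+54+21+160 = 422 → 01 a6.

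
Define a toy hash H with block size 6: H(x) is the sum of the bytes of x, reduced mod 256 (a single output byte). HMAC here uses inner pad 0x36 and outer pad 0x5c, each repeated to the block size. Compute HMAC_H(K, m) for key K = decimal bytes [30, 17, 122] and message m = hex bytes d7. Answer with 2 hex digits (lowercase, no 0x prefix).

Key decimal bytes [30, 17, 122] = 1e 11 7a is 3 bytes ≤ B = 6; zero-pad to 6 bytes: K' = 1e 11 7a 00 00 00.
K' ⊕ ipad = 28 27 4c 36 36 36.  K' ⊕ opad = 42 4d 26 5c 5c 5c.
Inner input = (K'⊕ipad) ∥ m = 28 27 4c 36 36 36 ∥ d7.
Inner hash: sum = 40+39+76+54+54+54+215 = 532; mod 256 = 20 → 14.
Outer input = (K'⊕opad) ∥ inner = 42 4d 26 5c 5c 5c ∥ 14.
Outer hash (tag): sum = 66+77+38+92+92+92+20 = 477; mod 256 = 221 → dd.

dd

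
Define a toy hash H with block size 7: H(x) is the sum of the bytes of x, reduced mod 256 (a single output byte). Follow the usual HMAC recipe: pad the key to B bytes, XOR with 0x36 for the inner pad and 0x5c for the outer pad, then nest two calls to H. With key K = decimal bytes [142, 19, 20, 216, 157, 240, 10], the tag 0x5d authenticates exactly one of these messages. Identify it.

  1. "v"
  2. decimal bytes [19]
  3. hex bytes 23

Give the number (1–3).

Key decimal bytes [142, 19, 20, 216, 157, 240, 10] = 8e 13 14 d8 9d f0 0a is exactly B = 7 bytes: K' = 8e 13 14 d8 9d f0 0a.
K' ⊕ ipad = b8 25 22 ee ab c6 3c; K' ⊕ opad = d2 4f 48 84 c1 ac 56.
m1: inner = H(b8 25 22 ee ab c6 3c 76) = 10; tag = H(d2 4f 48 84 c1 ac 56 10) = c0
m2: inner = H(b8 25 22 ee ab c6 3c 13) = ad; tag = H(d2 4f 48 84 c1 ac 56 ad) = 5d ← matches
m3: inner = H(b8 25 22 ee ab c6 3c 23) = bd; tag = H(d2 4f 48 84 c1 ac 56 bd) = 6d

2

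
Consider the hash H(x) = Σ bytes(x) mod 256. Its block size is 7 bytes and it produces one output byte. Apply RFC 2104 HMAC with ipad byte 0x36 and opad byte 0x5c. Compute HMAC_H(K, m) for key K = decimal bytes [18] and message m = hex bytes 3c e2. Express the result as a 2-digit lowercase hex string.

Key decimal bytes [18] = 12 is 1 byte ≤ B = 7; zero-pad to 7 bytes: K' = 12 00 00 00 00 00 00.
K' ⊕ ipad = 24 36 36 36 36 36 36.  K' ⊕ opad = 4e 5c 5c 5c 5c 5c 5c.
Inner input = (K'⊕ipad) ∥ m = 24 36 36 36 36 36 36 ∥ 3c e2.
Inner hash: sum = 36+54+54+54+54+54+54+60+226 = 646; mod 256 = 134 → 86.
Outer input = (K'⊕opad) ∥ inner = 4e 5c 5c 5c 5c 5c 5c ∥ 86.
Outer hash (tag): sum = 78+92+92+92+92+92+92+134 = 764; mod 256 = 252 → fc.

fc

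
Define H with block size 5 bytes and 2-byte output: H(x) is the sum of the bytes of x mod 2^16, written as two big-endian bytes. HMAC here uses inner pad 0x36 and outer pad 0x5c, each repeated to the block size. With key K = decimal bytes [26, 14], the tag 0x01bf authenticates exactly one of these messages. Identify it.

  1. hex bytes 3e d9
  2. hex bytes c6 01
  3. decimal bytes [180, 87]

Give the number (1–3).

Key decimal bytes [26, 14] = 1a 0e is 2 bytes ≤ B = 5; zero-pad to 5 bytes: K' = 1a 0e 00 00 00.
K' ⊕ ipad = 2c 38 36 36 36; K' ⊕ opad = 46 52 5c 5c 5c.
m1: inner = H(2c 38 36 36 36 3e d9) = 02 1d; tag = H(46 52 5c 5c 5c 02 1d) = 01cb
m2: inner = H(2c 38 36 36 36 c6 01) = 01 cd; tag = H(46 52 5c 5c 5c 01 cd) = 027a
m3: inner = H(2c 38 36 36 36 b4 57) = 02 11; tag = H(46 52 5c 5c 5c 02 11) = 01bf ← matches

3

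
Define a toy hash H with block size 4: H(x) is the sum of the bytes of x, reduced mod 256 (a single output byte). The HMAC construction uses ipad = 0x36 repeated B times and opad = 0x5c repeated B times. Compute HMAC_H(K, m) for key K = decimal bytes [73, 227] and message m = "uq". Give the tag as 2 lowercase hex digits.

Key decimal bytes [73, 227] = 49 e3 is 2 bytes ≤ B = 4; zero-pad to 4 bytes: K' = 49 e3 00 00.
K' ⊕ ipad = 7f d5 36 36.  K' ⊕ opad = 15 bf 5c 5c.
Inner input = (K'⊕ipad) ∥ m = 7f d5 36 36 ∥ 75 71.
Inner hash: sum = 127+213+54+54+117+113 = 678; mod 256 = 166 → a6.
Outer input = (K'⊕opad) ∥ inner = 15 bf 5c 5c ∥ a6.
Outer hash (tag): sum = 21+191+92+92+166 = 562; mod 256 = 50 → 32.

32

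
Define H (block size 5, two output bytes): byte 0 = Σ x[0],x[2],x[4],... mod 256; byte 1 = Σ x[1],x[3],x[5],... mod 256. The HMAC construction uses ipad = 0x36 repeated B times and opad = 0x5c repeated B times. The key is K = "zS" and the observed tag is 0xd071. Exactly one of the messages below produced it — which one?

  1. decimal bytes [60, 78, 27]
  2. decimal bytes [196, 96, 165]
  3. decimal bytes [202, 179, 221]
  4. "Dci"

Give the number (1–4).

Key "zS" = 7a 53 is 2 bytes ≤ B = 5; zero-pad to 5 bytes: K' = 7a 53 00 00 00.
K' ⊕ ipad = 4c 65 36 36 36; K' ⊕ opad = 26 0f 5c 5c 5c.
m1: inner = H(4c 65 36 36 36 3c 4e 1b) = 06 f2; tag = H(26 0f 5c 5c 5c 06 f2) = d071 ← matches
m2: inner = H(4c 65 36 36 36 c4 60 a5) = 18 04; tag = H(26 0f 5c 5c 5c 18 04) = e283
m3: inner = H(4c 65 36 36 36 ca b3 dd) = 6b 42; tag = H(26 0f 5c 5c 5c 6b 42) = 20d6
m4: inner = H(4c 65 36 36 36 44 63 69) = 1b 48; tag = H(26 0f 5c 5c 5c 1b 48) = 2686

1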